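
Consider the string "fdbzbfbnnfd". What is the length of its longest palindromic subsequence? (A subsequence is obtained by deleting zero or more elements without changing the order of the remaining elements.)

One longest palindromic subsequence is dfnnfd (positions 2,6,8,9,10,11); it reads the same forward and backward, and the interval DP gives dp[1][11] = 6.

6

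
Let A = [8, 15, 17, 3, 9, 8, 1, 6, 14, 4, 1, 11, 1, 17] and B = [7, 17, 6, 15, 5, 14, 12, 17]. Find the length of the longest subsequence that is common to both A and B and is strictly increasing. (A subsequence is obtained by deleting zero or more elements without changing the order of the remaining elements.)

A longest common strictly increasing subsequence is 6, 14, 17 (length 3); it appears in order in both A and B, and no longer such subsequence exists.

3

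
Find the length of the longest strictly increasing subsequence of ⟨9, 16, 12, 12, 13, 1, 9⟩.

3

One longest increasing subsequence is 9, 12, 13 (positions 1,3,5), of length 3; no longer one exists.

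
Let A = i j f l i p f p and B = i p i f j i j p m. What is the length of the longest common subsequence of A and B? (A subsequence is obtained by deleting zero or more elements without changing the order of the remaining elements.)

4

Backtracking the LCS table gives one alignment: i (A1,B3) → j (A2,B5) → i (A5,B6) → p (A6,B8).
So the longest common subsequence has length 4.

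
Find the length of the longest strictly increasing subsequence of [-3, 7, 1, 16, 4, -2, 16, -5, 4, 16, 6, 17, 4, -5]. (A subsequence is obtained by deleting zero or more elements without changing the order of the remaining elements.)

5

Let dp[i] be the longest increasing subsequence ending at position i. Then dp = [1, 2, 2, 3, 3, 2, 4, 1, 3, 4, 4, 5, 3, 1].
The maximum is 5; one witness is -3, 1, 4, 16, 17 at positions 1,3,5,7,12.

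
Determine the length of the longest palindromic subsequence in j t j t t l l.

3

Using dp[i][j] = 2 + dp[i+1][j−1] if the ends match, else max(dp[i+1][j], dp[i][j−1]):
dp[1][7] = 3. A witness is ttt at positions 2,4,5.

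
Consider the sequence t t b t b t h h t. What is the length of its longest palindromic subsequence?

One longest palindromic subsequence is ttbtbtt (positions 1,2,3,4,5,6,9); it reads the same forward and backward, and the interval DP gives dp[1][9] = 7.

7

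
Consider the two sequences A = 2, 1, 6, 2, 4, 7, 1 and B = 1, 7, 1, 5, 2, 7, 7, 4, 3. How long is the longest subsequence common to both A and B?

3

Backtracking the LCS table gives one alignment: 1 (A2,B3) → 2 (A4,B5) → 4 (A5,B8).
So the longest common subsequence has length 3.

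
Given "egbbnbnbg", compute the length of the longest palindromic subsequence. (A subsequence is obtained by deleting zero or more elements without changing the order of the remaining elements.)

Using dp[i][j] = 2 + dp[i+1][j−1] if the ends match, else max(dp[i+1][j], dp[i][j−1]):
dp[1][9] = 7. A witness is gbnbnbg at positions 2,3,5,6,7,8,9.

7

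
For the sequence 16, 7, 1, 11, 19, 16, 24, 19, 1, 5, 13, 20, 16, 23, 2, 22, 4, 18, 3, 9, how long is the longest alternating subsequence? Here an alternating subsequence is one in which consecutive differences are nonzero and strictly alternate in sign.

15

Track the best alternating length ending on an up-step vs a down-step at each position: up/down = 1/1, 1/2, 1/2, 3/2, 3/1, 3/4, 5/1, 5/6, 1/6, 7/6, 7/6, 7/6, 7/8, 9/6, 7/10, 11/10, 11/12, 13/12, 11/14, 15/14.
The maximum over both is 15; one such subsequence is 16, 7, 19, 16, 24, 19, 20, 16, 23, 2, 22, 4, 18, 3, 9.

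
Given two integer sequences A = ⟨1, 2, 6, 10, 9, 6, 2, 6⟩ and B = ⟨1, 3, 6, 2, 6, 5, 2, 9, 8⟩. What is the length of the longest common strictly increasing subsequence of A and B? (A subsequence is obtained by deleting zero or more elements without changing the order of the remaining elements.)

A longest common strictly increasing subsequence is 1, 2, 6, 9 (length 4); it appears in order in both A and B, and no longer such subsequence exists.

4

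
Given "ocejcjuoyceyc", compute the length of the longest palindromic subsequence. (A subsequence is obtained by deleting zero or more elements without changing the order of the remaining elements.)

One longest palindromic subsequence is cecycec (positions 2,3,5,9,10,11,13); it reads the same forward and backward, and the interval DP gives dp[1][13] = 7.

7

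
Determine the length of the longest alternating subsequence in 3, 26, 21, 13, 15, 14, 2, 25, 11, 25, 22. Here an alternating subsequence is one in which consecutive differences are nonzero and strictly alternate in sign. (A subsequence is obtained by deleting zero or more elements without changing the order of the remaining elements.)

A longest alternating subsequence is 3, 26, 13, 15, 14, 25, 11, 25, 22 (positions 1,2,4,5,6,8,9,10,11); its 8 consecutive differences strictly alternate in sign, and length 9 is optimal.

9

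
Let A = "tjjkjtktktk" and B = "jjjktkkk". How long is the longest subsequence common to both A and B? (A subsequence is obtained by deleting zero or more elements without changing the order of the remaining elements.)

7

Backtracking the LCS table gives one alignment: j (A2,B2) → j (A3,B3) → k (A4,B4) → t (A6,B5) → k (A7,B6) → k (A9,B7) → k (A11,B8).
So the longest common subsequence has length 7.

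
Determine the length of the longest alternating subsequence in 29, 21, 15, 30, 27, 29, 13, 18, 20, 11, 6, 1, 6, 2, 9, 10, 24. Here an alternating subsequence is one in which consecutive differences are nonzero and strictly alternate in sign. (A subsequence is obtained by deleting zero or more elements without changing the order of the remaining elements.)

A longest alternating subsequence is 29, 21, 30, 27, 29, 13, 18, 1, 6, 2, 9 (positions 1,2,4,5,6,7,8,12,13,14,15); its 10 consecutive differences strictly alternate in sign, and length 11 is optimal.

11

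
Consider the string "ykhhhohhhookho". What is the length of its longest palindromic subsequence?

One longest palindromic subsequence is khhhohhhk (positions 2,3,4,5,6,7,8,9,12); it reads the same forward and backward, and the interval DP gives dp[1][14] = 9.

9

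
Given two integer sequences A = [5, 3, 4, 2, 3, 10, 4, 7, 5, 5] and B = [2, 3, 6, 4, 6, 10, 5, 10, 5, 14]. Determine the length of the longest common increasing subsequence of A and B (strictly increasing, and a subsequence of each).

A longest common strictly increasing subsequence is 2, 3, 4, 5 (length 4); it appears in order in both A and B, and no longer such subsequence exists.

4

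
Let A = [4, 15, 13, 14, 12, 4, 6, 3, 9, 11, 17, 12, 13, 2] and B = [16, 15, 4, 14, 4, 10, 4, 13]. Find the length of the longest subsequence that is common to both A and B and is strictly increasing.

2

For each value that appears in both, track the longest common increasing run ending there.
The best achievable length is 2; one witness is 4, 14 (A-positions 1,4, B-positions 3,4).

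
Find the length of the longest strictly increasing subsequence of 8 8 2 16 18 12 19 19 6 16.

4

Let dp[i] be the longest increasing subsequence ending at position i. Then dp = [1, 1, 1, 2, 3, 2, 4, 4, 2, 3].
The maximum is 4; one witness is 8, 16, 18, 19 at positions 1,4,5,7.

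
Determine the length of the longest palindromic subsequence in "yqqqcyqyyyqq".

Using dp[i][j] = 2 + dp[i+1][j−1] if the ends match, else max(dp[i+1][j], dp[i][j−1]):
dp[1][12] = 8. A witness is qqyyyyqq at positions 2,3,6,8,9,10,11,12.

8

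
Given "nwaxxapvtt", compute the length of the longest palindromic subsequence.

Using dp[i][j] = 2 + dp[i+1][j−1] if the ends match, else max(dp[i+1][j], dp[i][j−1]):
dp[1][10] = 4. A witness is axxa at positions 3,4,5,6.

4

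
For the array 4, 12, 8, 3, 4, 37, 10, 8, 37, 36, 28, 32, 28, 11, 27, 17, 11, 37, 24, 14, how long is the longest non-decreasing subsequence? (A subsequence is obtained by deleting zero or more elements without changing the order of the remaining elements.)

6

Scanning left to right, the best length ending at each element is: 4→1, 12→2, 8→2, 3→1, 4→2, 37→3, 10→3, 8→3, 37→4, 36→4, 28→4, 32→5, 28→5, 11→4, 27→5, 17→5, 11→5, 37→6, 24→6, 14→6.
So the longest non-decreasing subsequence has length 6, e.g. 4, 8, 10, 28, 32, 37.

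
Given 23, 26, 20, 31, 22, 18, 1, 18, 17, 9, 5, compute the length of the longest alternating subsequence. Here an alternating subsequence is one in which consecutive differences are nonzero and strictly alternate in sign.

7

Track the best alternating length ending on an up-step vs a down-step at each position: up/down = 1/1, 2/1, 1/3, 4/1, 4/5, 1/5, 1/5, 6/5, 6/7, 6/7, 6/7.
The maximum over both is 7; one such subsequence is 23, 26, 20, 31, 1, 18, 17.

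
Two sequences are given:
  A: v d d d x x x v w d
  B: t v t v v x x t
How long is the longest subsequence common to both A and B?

A longest common subsequence is vxx (length 3); the LCS DP confirms no longer common subsequence exists.

3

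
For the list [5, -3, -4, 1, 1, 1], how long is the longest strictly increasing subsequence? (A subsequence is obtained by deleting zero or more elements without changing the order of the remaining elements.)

Let dp[i] be the longest increasing subsequence ending at position i. Then dp = [1, 1, 1, 2, 2, 2].
The maximum is 2; one witness is -3, 1 at positions 2,4.

2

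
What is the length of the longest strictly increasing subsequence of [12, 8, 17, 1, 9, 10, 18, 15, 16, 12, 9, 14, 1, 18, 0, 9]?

6

Scanning left to right, the best length ending at each element is: 12→1, 8→1, 17→2, 1→1, 9→2, 10→3, 18→4, 15→4, 16→5, 12→4, 9→2, 14→5, 1→1, 18→6, 0→1, 9→2.
So the longest increasing subsequence has length 6, e.g. 8, 9, 10, 15, 16, 18.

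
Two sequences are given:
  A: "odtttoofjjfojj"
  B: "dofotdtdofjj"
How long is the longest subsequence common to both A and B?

7

A longest common subsequence is odtofjj (length 7); the LCS DP confirms no longer common subsequence exists.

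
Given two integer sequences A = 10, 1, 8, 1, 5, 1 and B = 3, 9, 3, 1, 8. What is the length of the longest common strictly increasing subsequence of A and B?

For each value that appears in both, track the longest common increasing run ending there.
The best achievable length is 2; one witness is 1, 8 (A-positions 2,3, B-positions 4,5).

2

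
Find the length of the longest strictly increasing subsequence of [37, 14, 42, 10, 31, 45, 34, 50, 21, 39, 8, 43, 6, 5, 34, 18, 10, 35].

Scanning left to right, the best length ending at each element is: 37→1, 14→1, 42→2, 10→1, 31→2, 45→3, 34→3, 50→4, 21→2, 39→4, 8→1, 43→5, 6→1, 5→1, 34→3, 18→2, 10→2, 35→4.
So the longest increasing subsequence has length 5, e.g. 14, 31, 34, 39, 43.

5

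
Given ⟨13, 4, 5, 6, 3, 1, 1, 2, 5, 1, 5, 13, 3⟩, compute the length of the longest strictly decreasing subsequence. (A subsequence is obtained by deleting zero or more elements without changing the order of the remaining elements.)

Scanning left to right, the best length ending at each element is: 13→1, 4→2, 5→2, 6→2, 3→3, 1→4, 1→4, 2→4, 5→3, 1→5, 5→3, 13→1, 3→4.
So the longest decreasing subsequence has length 5, e.g. 13, 4, 3, 2, 1.

5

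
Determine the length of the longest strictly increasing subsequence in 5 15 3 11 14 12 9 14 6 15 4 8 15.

Scanning left to right, the best length ending at each element is: 5→1, 15→2, 3→1, 11→2, 14→3, 12→3, 9→2, 14→4, 6→2, 15→5, 4→2, 8→3, 15→5.
So the longest increasing subsequence has length 5, e.g. 5, 11, 12, 14, 15.

5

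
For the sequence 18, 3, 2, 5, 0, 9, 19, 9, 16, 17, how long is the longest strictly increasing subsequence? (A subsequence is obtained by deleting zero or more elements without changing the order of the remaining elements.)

Scanning left to right, the best length ending at each element is: 18→1, 3→1, 2→1, 5→2, 0→1, 9→3, 19→4, 9→3, 16→4, 17→5.
So the longest increasing subsequence has length 5, e.g. 3, 5, 9, 16, 17.

5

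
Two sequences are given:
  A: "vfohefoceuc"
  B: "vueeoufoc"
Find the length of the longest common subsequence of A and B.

Backtracking the LCS table gives one alignment: v (A1,B1) → o (A3,B5) → f (A6,B7) → o (A7,B8) → c (A11,B9).
So the longest common subsequence has length 5.

5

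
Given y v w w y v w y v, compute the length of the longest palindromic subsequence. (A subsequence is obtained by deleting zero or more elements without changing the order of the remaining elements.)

6

One longest palindromic subsequence is yvwwvy (positions 1,2,3,4,6,8); it reads the same forward and backward, and the interval DP gives dp[1][9] = 6.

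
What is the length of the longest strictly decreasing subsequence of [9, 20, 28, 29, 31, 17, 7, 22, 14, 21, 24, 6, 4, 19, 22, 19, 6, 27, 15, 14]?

6

One longest decreasing subsequence is 28, 22, 21, 19, 15, 14 (positions 3,8,10,14,19,20), of length 6; no longer one exists.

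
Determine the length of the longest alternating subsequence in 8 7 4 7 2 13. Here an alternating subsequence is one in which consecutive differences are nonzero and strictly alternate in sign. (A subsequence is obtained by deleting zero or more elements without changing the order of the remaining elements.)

5

Track the best alternating length ending on an up-step vs a down-step at each position: up/down = 1/1, 1/2, 1/2, 3/2, 1/4, 5/1.
The maximum over both is 5; one such subsequence is 8, 4, 7, 2, 13.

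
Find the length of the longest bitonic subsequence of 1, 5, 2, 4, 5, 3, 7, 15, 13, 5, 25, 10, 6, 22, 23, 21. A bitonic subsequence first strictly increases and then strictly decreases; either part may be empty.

Let inc[i] be the LIS ending at i and dec[i] the longest strictly decreasing subsequence starting at i. inc = [1, 2, 2, 3, 4, 3, 5, 6, 6, 4, 7, 6, 5, 7, 8, 7], dec = [1, 3, 1, 2, 2, 1, 2, 4, 3, 1, 3, 2, 1, 2, 2, 1].
max_i inc[i]+dec[i]−1 = 9, with one witness 1, 2, 4, 5, 7, 15, 13, 10, 6.

9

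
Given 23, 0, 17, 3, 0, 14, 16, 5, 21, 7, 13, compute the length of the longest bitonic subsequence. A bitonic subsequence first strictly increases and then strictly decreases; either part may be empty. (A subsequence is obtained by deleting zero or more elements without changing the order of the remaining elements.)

One longest bitonic subsequence is 0, 3, 14, 16, 21, 13 (positions 2,4,6,7,9,11): it rises to 21 then falls. Length 6 is optimal.

6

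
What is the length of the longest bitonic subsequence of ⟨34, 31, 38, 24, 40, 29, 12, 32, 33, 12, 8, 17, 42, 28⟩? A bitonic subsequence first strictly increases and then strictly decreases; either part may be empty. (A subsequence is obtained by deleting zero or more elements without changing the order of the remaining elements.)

6

Let inc[i] be the LIS ending at i and dec[i] the longest strictly decreasing subsequence starting at i. inc = [1, 1, 2, 1, 3, 2, 1, 3, 4, 1, 1, 2, 5, 3], dec = [5, 4, 4, 3, 4, 3, 2, 3, 3, 2, 1, 1, 2, 1].
max_i inc[i]+dec[i]−1 = 6, with one witness 34, 38, 40, 33, 12, 8.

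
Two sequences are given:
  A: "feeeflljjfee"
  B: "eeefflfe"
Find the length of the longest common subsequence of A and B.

7

Backtracking the LCS table gives one alignment: e (A2,B1) → e (A3,B2) → e (A4,B3) → f (A5,B5) → l (A7,B6) → f (A10,B7) → e (A12,B8).
So the longest common subsequence has length 7.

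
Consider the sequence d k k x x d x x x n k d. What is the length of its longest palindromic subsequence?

9

One longest palindromic subsequence is dkxxxxxkd (positions 1,2,4,5,7,8,9,11,12); it reads the same forward and backward, and the interval DP gives dp[1][12] = 9.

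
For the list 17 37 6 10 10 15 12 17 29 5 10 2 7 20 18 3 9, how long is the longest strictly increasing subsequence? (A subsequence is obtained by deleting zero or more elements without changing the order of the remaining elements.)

5

Let dp[i] be the longest increasing subsequence ending at position i. Then dp = [1, 2, 1, 2, 2, 3, 3, 4, 5, 1, 2, 1, 2, 5, 5, 2, 3].
The maximum is 5; one witness is 6, 10, 15, 17, 29 at positions 3,4,6,8,9.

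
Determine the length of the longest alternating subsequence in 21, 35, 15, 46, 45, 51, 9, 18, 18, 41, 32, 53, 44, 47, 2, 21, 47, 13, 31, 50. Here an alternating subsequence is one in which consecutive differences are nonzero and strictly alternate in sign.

16

Track the best alternating length ending on an up-step vs a down-step at each position: up/down = 1/1, 2/1, 1/3, 4/1, 4/5, 6/1, 1/7, 8/7, 8/7, 8/7, 8/9, 10/1, 10/11, 12/11, 1/13, 14/13, 14/11, 14/15, 16/15, 16/11.
The maximum over both is 16; one such subsequence is 21, 35, 15, 46, 45, 51, 9, 41, 32, 53, 44, 47, 2, 21, 13, 31.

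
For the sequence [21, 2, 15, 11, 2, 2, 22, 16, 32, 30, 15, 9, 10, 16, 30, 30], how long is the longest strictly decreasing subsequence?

4

Scanning left to right, the best length ending at each element is: 21→1, 2→2, 15→2, 11→3, 2→4, 2→4, 22→1, 16→2, 32→1, 30→2, 15→3, 9→4, 10→4, 16→3, 30→2, 30→2.
So the longest decreasing subsequence has length 4, e.g. 21, 15, 11, 2.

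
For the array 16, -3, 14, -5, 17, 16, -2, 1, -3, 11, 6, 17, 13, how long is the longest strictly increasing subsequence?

Scanning left to right, the best length ending at each element is: 16→1, -3→1, 14→2, -5→1, 17→3, 16→3, -2→2, 1→3, -3→2, 11→4, 6→4, 17→5, 13→5.
So the longest increasing subsequence has length 5, e.g. -3, -2, 1, 11, 17.

5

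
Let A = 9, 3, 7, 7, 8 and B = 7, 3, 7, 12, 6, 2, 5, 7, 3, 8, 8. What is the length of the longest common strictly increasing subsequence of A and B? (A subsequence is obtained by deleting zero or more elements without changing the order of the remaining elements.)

3

A longest common strictly increasing subsequence is 3, 7, 8 (length 3); it appears in order in both A and B, and no longer such subsequence exists.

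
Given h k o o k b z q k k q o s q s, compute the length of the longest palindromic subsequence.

6

One longest palindromic subsequence is oqkkqo (positions 4,8,9,10,11,12); it reads the same forward and backward, and the interval DP gives dp[1][15] = 6.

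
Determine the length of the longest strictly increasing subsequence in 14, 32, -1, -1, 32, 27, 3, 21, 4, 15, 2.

4

Let dp[i] be the longest increasing subsequence ending at position i. Then dp = [1, 2, 1, 1, 2, 2, 2, 3, 3, 4, 2].
The maximum is 4; one witness is -1, 3, 4, 15 at positions 3,7,9,10.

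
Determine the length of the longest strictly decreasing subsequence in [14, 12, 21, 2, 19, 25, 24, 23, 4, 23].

One longest decreasing subsequence is 25, 24, 23, 4 (positions 6,7,8,9), of length 4; no longer one exists.

4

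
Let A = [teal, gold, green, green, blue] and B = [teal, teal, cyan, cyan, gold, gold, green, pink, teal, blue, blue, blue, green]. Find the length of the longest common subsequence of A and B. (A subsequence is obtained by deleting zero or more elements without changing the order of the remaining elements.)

Backtracking the LCS table gives one alignment: teal (A1,B2) → gold (A2,B6) → green (A3,B7) → green (A4,B13).
So the longest common subsequence has length 4.

4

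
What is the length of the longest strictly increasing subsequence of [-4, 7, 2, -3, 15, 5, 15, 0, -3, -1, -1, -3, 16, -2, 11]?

Scanning left to right, the best length ending at each element is: -4→1, 7→2, 2→2, -3→2, 15→3, 5→3, 15→4, 0→3, -3→2, -1→3, -1→3, -3→2, 16→5, -2→3, 11→4.
So the longest increasing subsequence has length 5, e.g. -4, 2, 5, 15, 16.

5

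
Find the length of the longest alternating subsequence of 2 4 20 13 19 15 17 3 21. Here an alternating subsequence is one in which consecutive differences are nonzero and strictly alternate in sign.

8

A longest alternating subsequence is 2, 20, 13, 19, 15, 17, 3, 21 (positions 1,3,4,5,6,7,8,9); its 7 consecutive differences strictly alternate in sign, and length 8 is optimal.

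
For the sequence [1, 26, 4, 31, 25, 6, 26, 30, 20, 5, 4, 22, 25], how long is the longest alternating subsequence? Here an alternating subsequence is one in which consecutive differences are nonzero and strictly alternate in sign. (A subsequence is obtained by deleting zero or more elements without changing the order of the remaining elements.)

8

Track the best alternating length ending on an up-step vs a down-step at each position: up/down = 1/1, 2/1, 2/3, 4/1, 4/5, 4/5, 6/5, 6/5, 6/7, 4/7, 2/7, 8/7, 8/7.
The maximum over both is 8; one such subsequence is 1, 26, 4, 31, 25, 26, 20, 22.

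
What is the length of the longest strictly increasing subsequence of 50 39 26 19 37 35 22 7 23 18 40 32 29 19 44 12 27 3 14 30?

5

One longest increasing subsequence is 19, 22, 23, 40, 44 (positions 4,7,9,11,15), of length 5; no longer one exists.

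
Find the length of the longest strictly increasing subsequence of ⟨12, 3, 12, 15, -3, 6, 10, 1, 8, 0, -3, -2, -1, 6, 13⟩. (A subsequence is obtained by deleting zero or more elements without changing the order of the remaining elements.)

Scanning left to right, the best length ending at each element is: 12→1, 3→1, 12→2, 15→3, -3→1, 6→2, 10→3, 1→2, 8→3, 0→2, -3→1, -2→2, -1→3, 6→4, 13→5.
So the longest increasing subsequence has length 5, e.g. -3, -2, -1, 6, 13.

5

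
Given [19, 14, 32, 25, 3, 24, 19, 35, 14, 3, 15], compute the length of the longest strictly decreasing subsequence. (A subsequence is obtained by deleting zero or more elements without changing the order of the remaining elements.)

Let dp[i] be the longest decreasing subsequence ending at position i. Then dp = [1, 2, 1, 2, 3, 3, 4, 1, 5, 6, 5].
The maximum is 6; one witness is 32, 25, 24, 19, 14, 3 at positions 3,4,6,7,9,10.

6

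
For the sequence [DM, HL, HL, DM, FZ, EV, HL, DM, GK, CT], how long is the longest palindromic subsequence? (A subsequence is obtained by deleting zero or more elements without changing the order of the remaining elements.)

5

One longest palindromic subsequence is DM HL EV HL DM (positions 1,2,6,7,8); it reads the same forward and backward, and the interval DP gives dp[1][10] = 5.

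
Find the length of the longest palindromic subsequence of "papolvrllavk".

5

One longest palindromic subsequence is allla (positions 2,5,8,9,10); it reads the same forward and backward, and the interval DP gives dp[1][12] = 5.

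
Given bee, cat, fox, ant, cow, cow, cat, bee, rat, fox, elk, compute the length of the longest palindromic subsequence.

Using dp[i][j] = 2 + dp[i+1][j−1] if the ends match, else max(dp[i+1][j], dp[i][j−1]):
dp[1][11] = 6. A witness is bee cat cow cow cat bee at positions 1,2,5,6,7,8.

6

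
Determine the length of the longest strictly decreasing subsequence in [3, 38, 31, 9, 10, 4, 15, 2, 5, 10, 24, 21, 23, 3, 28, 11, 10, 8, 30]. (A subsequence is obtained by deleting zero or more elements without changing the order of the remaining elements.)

7

One longest decreasing subsequence is 38, 31, 24, 21, 11, 10, 8 (positions 2,3,11,12,16,17,18), of length 7; no longer one exists.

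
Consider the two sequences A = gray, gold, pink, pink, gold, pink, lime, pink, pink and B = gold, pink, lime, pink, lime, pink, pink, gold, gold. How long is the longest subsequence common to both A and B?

A longest common subsequence is gold, pink, pink, lime, pink, pink (length 6); the LCS DP confirms no longer common subsequence exists.

6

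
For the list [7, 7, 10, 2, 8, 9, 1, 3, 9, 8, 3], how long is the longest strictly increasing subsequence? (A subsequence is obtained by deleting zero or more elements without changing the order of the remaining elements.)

3

One longest increasing subsequence is 7, 8, 9 (positions 1,5,6), of length 3; no longer one exists.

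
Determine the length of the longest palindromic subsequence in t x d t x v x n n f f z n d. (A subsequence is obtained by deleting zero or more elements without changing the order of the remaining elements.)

One longest palindromic subsequence is dnffnd (positions 3,8,10,11,13,14); it reads the same forward and backward, and the interval DP gives dp[1][14] = 6.

6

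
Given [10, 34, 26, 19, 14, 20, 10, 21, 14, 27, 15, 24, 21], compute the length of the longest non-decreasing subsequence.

One longest non-decreasing subsequence is 10, 19, 20, 21, 27 (positions 1,4,6,8,10), of length 5; no longer one exists.

5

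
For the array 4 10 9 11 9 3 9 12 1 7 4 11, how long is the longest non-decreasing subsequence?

5

One longest non-decreasing subsequence is 4, 9, 9, 9, 12 (positions 1,3,5,7,8), of length 5; no longer one exists.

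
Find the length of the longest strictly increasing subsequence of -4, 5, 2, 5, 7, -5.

4

Scanning left to right, the best length ending at each element is: -4→1, 5→2, 2→2, 5→3, 7→4, -5→1.
So the longest increasing subsequence has length 4, e.g. -4, 2, 5, 7.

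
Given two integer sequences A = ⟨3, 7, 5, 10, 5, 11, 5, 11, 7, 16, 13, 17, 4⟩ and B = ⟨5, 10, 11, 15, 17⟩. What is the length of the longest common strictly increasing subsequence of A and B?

4

A longest common strictly increasing subsequence is 5, 10, 11, 17 (length 4); it appears in order in both A and B, and no longer such subsequence exists.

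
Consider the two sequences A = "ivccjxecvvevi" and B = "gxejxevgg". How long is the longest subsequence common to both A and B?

A longest common subsequence is jxev (length 4); the LCS DP confirms no longer common subsequence exists.

4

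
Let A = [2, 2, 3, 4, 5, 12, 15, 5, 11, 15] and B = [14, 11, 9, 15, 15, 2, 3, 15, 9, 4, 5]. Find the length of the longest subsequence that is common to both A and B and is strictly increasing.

For each value that appears in both, track the longest common increasing run ending there.
The best achievable length is 4; one witness is 2, 3, 4, 5 (A-positions 1,3,4,5, B-positions 6,7,10,11).

4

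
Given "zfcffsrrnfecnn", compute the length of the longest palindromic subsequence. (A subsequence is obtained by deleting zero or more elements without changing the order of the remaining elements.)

6

One longest palindromic subsequence is cfrrfc (positions 3,5,7,8,10,12); it reads the same forward and backward, and the interval DP gives dp[1][14] = 6.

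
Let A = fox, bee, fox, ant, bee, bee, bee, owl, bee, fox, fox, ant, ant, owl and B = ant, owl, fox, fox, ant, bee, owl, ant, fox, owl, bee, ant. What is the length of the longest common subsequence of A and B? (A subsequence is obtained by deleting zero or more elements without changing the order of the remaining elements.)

7

Backtracking the LCS table gives one alignment: fox (A1,B3) → fox (A3,B4) → ant (A4,B5) → bee (A5,B6) → owl (A8,B10) → bee (A9,B11) → ant (A13,B12).
So the longest common subsequence has length 7.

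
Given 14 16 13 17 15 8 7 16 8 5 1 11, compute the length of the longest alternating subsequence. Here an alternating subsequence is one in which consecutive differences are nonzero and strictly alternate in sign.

8

Track the best alternating length ending on an up-step vs a down-step at each position: up/down = 1/1, 2/1, 1/3, 4/1, 4/5, 1/5, 1/5, 6/5, 6/7, 1/7, 1/7, 8/7.
The maximum over both is 8; one such subsequence is 14, 16, 13, 17, 15, 16, 8, 11.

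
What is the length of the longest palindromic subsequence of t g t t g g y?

One longest palindromic subsequence is gttg (positions 2,3,4,6); it reads the same forward and backward, and the interval DP gives dp[1][7] = 4.

4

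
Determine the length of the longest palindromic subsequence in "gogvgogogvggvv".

11

One longest palindromic subsequence is ggvgogogvgg (positions 1,3,4,5,6,7,8,9,10,11,12); it reads the same forward and backward, and the interval DP gives dp[1][14] = 11.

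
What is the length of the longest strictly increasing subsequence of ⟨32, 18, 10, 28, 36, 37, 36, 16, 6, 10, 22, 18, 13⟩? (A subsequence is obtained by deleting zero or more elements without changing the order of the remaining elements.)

One longest increasing subsequence is 18, 28, 36, 37 (positions 2,4,5,6), of length 4; no longer one exists.

4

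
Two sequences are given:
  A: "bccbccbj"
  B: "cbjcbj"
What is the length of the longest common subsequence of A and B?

Backtracking the LCS table gives one alignment: c (A3,B1) → b (A4,B2) → c (A6,B4) → b (A7,B5) → j (A8,B6).
So the longest common subsequence has length 5.

5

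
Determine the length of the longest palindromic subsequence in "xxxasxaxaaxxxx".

11

One longest palindromic subsequence is xxxxaaaxxxx (positions 1,2,3,6,7,9,10,11,12,13,14); it reads the same forward and backward, and the interval DP gives dp[1][14] = 11.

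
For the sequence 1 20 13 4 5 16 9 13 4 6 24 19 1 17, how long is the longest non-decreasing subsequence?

6

One longest non-decreasing subsequence is 1, 4, 5, 9, 13, 24 (positions 1,4,5,7,8,11), of length 6; no longer one exists.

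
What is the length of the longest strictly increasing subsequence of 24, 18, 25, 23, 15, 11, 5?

Let dp[i] be the longest increasing subsequence ending at position i. Then dp = [1, 1, 2, 2, 1, 1, 1].
The maximum is 2; one witness is 24, 25 at positions 1,3.

2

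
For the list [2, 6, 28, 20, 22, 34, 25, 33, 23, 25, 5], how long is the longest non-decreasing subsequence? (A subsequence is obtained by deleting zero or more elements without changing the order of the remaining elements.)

6

Let dp[i] be the longest non-decreasing subsequence ending at position i. Then dp = [1, 2, 3, 3, 4, 5, 5, 6, 5, 6, 2].
The maximum is 6; one witness is 2, 6, 20, 22, 25, 33 at positions 1,2,4,5,7,8.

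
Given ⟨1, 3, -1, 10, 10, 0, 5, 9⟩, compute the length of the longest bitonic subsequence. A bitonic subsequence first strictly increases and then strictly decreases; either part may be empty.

4

One longest bitonic subsequence is 1, 3, 10, 9 (positions 1,2,4,8): it rises to 10 then falls. Length 4 is optimal.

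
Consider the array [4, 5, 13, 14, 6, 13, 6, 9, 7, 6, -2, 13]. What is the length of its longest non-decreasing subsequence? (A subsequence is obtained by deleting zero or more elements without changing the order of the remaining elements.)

6

Scanning left to right, the best length ending at each element is: 4→1, 5→2, 13→3, 14→4, 6→3, 13→4, 6→4, 9→5, 7→5, 6→5, -2→1, 13→6.
So the longest non-decreasing subsequence has length 6, e.g. 4, 5, 6, 6, 9, 13.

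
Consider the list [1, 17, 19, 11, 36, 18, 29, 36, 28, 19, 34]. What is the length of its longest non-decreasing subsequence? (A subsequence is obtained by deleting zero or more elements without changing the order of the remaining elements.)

One longest non-decreasing subsequence is 1, 17, 19, 36, 36 (positions 1,2,3,5,8), of length 5; no longer one exists.

5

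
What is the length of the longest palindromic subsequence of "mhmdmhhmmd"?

7

Using dp[i][j] = 2 + dp[i+1][j−1] if the ends match, else max(dp[i+1][j], dp[i][j−1]):
dp[1][10] = 7. A witness is mhmdmhm at positions 1,2,3,4,5,7,9.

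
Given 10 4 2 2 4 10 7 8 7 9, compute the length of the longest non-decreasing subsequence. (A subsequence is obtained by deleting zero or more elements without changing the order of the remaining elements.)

Let dp[i] be the longest non-decreasing subsequence ending at position i. Then dp = [1, 1, 1, 2, 3, 4, 4, 5, 5, 6].
The maximum is 6; one witness is 2, 2, 4, 7, 8, 9 at positions 3,4,5,7,8,10.

6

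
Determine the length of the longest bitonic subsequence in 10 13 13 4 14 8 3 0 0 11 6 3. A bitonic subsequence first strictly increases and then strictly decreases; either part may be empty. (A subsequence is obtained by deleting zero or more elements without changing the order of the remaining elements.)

Let inc[i] be the LIS ending at i and dec[i] the longest strictly decreasing subsequence starting at i. inc = [1, 2, 2, 1, 3, 2, 1, 1, 1, 3, 2, 2], dec = [4, 4, 4, 3, 4, 3, 2, 1, 1, 3, 2, 1].
max_i inc[i]+dec[i]−1 = 6, with one witness 10, 13, 14, 11, 6, 3.

6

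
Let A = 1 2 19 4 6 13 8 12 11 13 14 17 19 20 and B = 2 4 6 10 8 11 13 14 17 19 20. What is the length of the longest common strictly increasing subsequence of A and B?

For each value that appears in both, track the longest common increasing run ending there.
The best achievable length is 10; one witness is 2, 4, 6, 8, 11, 13, 14, 17, 19, 20 (A-positions 2,4,5,7,9,10,11,12,13,14, B-positions 1,2,3,5,6,7,8,9,10,11).

10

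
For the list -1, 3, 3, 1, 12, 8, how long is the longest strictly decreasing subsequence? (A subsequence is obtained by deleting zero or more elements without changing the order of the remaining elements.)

Scanning left to right, the best length ending at each element is: -1→1, 3→1, 3→1, 1→2, 12→1, 8→2.
So the longest decreasing subsequence has length 2, e.g. 3, 1.

2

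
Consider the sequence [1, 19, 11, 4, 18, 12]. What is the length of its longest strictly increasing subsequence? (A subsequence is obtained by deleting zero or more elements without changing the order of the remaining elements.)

One longest increasing subsequence is 1, 11, 18 (positions 1,3,5), of length 3; no longer one exists.

3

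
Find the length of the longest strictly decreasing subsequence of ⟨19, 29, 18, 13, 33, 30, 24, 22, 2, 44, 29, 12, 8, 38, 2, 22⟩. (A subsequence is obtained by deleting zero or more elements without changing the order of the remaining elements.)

7

Let dp[i] be the longest decreasing subsequence ending at position i. Then dp = [1, 1, 2, 3, 1, 2, 3, 4, 5, 1, 3, 5, 6, 2, 7, 4].
The maximum is 7; one witness is 33, 30, 24, 22, 12, 8, 2 at positions 5,6,7,8,12,13,15.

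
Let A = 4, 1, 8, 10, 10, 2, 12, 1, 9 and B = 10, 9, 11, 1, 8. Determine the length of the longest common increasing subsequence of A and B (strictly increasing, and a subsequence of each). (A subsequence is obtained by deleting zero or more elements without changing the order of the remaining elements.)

For each value that appears in both, track the longest common increasing run ending there.
The best achievable length is 2; one witness is 1, 8 (A-positions 2,3, B-positions 4,5).

2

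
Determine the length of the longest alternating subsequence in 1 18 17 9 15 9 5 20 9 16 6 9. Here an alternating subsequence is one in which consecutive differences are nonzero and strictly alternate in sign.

10

Track the best alternating length ending on an up-step vs a down-step at each position: up/down = 1/1, 2/1, 2/3, 2/3, 4/3, 2/5, 2/5, 6/1, 6/7, 8/7, 6/9, 10/9.
The maximum over both is 10; one such subsequence is 1, 18, 9, 15, 9, 20, 9, 16, 6, 9.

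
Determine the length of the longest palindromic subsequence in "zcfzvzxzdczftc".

Using dp[i][j] = 2 + dp[i+1][j−1] if the ends match, else max(dp[i+1][j], dp[i][j−1]):
dp[1][14] = 9. A witness is cfzzxzzfc at positions 2,3,4,6,7,8,11,12,14.

9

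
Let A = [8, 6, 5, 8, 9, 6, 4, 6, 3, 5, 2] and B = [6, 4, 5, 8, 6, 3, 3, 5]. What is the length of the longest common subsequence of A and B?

6

A longest common subsequence is 6, 5, 8, 6, 3, 5 (length 6); the LCS DP confirms no longer common subsequence exists.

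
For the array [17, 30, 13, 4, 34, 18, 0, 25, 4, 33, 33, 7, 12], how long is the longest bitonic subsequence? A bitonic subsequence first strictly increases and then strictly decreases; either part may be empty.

5

One longest bitonic subsequence is 17, 30, 13, 4, 0 (positions 1,2,3,4,7): it rises to 30 then falls. Length 5 is optimal.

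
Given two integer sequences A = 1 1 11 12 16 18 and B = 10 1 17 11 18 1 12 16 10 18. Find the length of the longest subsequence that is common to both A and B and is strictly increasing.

5

A longest common strictly increasing subsequence is 1, 11, 12, 16, 18 (length 5); it appears in order in both A and B, and no longer such subsequence exists.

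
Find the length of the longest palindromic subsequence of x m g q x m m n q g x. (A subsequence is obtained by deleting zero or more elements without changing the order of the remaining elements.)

8

Using dp[i][j] = 2 + dp[i+1][j−1] if the ends match, else max(dp[i+1][j], dp[i][j−1]):
dp[1][11] = 8. A witness is xgqmmqgx at positions 1,3,4,6,7,9,10,11.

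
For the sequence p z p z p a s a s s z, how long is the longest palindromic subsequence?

One longest palindromic subsequence is zsssz (positions 2,7,9,10,11); it reads the same forward and backward, and the interval DP gives dp[1][11] = 5.

5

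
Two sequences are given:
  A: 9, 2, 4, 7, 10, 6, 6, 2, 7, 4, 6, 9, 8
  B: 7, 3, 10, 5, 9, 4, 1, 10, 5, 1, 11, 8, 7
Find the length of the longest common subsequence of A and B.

A longest common subsequence is 9, 4, 10, 7 (length 4); the LCS DP confirms no longer common subsequence exists.

4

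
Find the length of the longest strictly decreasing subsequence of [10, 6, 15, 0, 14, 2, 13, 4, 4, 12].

4

One longest decreasing subsequence is 15, 14, 13, 4 (positions 3,5,7,8), of length 4; no longer one exists.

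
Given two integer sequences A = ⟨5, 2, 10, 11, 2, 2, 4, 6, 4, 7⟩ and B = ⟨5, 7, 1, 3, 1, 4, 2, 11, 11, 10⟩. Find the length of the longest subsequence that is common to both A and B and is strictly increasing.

A longest common strictly increasing subsequence is 5, 7 (length 2); it appears in order in both A and B, and no longer such subsequence exists.

2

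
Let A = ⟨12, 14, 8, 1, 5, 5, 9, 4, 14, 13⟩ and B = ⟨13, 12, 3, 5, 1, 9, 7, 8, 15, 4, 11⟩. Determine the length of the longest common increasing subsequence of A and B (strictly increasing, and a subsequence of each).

A longest common strictly increasing subsequence is 5, 9 (length 2); it appears in order in both A and B, and no longer such subsequence exists.

2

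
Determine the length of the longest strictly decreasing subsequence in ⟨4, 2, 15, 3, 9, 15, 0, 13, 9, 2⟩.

One longest decreasing subsequence is 15, 13, 9, 2 (positions 3,8,9,10), of length 4; no longer one exists.

4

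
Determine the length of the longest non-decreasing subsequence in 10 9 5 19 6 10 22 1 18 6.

One longest non-decreasing subsequence is 5, 6, 10, 22 (positions 3,5,6,7), of length 4; no longer one exists.

4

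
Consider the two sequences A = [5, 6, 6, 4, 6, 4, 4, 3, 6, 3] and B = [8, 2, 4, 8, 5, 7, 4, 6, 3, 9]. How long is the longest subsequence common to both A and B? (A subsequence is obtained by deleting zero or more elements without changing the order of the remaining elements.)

Backtracking the LCS table gives one alignment: 5 (A1,B5) → 4 (A4,B7) → 6 (A5,B8) → 3 (A8,B9).
So the longest common subsequence has length 4.

4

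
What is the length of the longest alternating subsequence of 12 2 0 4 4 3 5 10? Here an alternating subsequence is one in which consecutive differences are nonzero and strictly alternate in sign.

5

Track the best alternating length ending on an up-step vs a down-step at each position: up/down = 1/1, 1/2, 1/2, 3/2, 3/2, 3/4, 5/2, 5/2.
The maximum over both is 5; one such subsequence is 12, 2, 4, 3, 5.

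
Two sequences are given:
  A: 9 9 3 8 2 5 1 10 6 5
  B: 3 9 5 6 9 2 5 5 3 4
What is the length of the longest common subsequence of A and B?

Backtracking the LCS table gives one alignment: 9 (A1,B2) → 9 (A2,B5) → 2 (A5,B6) → 5 (A6,B7) → 5 (A10,B8).
So the longest common subsequence has length 5.

5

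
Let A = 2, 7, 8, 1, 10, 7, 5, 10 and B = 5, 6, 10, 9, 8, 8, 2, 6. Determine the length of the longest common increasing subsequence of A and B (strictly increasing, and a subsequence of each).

For each value that appears in both, track the longest common increasing run ending there.
The best achievable length is 2; one witness is 5, 10 (A-positions 7,8, B-positions 1,3).

2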